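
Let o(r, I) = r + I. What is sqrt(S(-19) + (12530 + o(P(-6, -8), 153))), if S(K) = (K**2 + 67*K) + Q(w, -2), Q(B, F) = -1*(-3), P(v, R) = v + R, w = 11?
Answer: 28*sqrt(15) ≈ 108.44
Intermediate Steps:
P(v, R) = R + v
o(r, I) = I + r
Q(B, F) = 3
S(K) = 3 + K**2 + 67*K (S(K) = (K**2 + 67*K) + 3 = 3 + K**2 + 67*K)
sqrt(S(-19) + (12530 + o(P(-6, -8), 153))) = sqrt((3 + (-19)**2 + 67*(-19)) + (12530 + (153 + (-8 - 6)))) = sqrt((3 + 361 - 1273) + (12530 + (153 - 14))) = sqrt(-909 + (12530 + 139)) = sqrt(-909 + 12669) = sqrt(11760) = 28*sqrt(15)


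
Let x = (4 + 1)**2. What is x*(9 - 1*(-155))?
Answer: 4100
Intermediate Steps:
x = 25 (x = 5**2 = 25)
x*(9 - 1*(-155)) = 25*(9 - 1*(-155)) = 25*(9 + 155) = 25*164 = 4100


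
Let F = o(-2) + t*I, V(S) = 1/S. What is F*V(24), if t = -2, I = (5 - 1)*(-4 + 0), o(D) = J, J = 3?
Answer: 35/24 ≈ 1.4583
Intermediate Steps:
o(D) = 3
I = -16 (I = 4*(-4) = -16)
F = 35 (F = 3 - 2*(-16) = 3 + 32 = 35)
F*V(24) = 35/24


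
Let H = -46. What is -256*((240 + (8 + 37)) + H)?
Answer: -61184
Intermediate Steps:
-256*((240 + (8 + 37)) + H) = -256*((240 + (8 + 37)) - 46) = -256*((240 + 45) - 46) = -256*(285 - 46) = -256*239 = -61184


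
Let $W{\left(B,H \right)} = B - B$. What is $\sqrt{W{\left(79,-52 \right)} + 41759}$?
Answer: $\sqrt{41759} \approx 204.35$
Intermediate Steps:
$W{\left(B,H \right)} = 0$
$\sqrt{W{\left(79,-52 \right)} + 41759} = \sqrt{0 + 41759} = \sqrt{41759}$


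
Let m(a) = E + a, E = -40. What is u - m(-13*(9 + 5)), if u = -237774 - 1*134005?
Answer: -371557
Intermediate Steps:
m(a) = -40 + a
u = -371779 (u = -237774 - 134005 = -371779)
u - m(-13*(9 + 5)) = -371779 - (-40 - 13*(9 + 5)) = -371779 - (-40 - 13*14) = -371779 - (-40 - 182) = -371779 - 1*(-222) = -371779 + 222 = -371557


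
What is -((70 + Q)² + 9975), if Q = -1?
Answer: -14736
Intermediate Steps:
-((70 + Q)² + 9975) = -((70 - 1)² + 9975) = -(69² + 9975) = -(4761 + 9975) = -1*14736 = -14736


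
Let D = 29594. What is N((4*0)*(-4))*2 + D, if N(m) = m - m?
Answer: 29594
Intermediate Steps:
N(m) = 0
N((4*0)*(-4))*2 + D = 0*2 + 29594 = 0 + 29594 = 29594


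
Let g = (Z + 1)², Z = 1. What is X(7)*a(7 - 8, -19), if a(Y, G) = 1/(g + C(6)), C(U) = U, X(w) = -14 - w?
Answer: -21/10 ≈ -2.1000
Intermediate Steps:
g = 4 (g = (1 + 1)² = 2² = 4)
a(Y, G) = ⅒ (a(Y, G) = 1/(4 + 6) = 1/10 = ⅒)
X(7)*a(7 - 8, -19) = (-14 - 1*7)*(⅒) = (-14 - 7)*(⅒) = -21*⅒ = -21/10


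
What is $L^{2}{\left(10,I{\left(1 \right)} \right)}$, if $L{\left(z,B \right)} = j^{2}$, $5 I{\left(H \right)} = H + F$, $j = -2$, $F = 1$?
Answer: $16$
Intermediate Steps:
$I{\left(H \right)} = \frac{1}{5} + \frac{H}{5}$ ($I{\left(H \right)} = \frac{H + 1}{5} = \frac{1 + H}{5} = \frac{1}{5} + \frac{H}{5}$)
$L{\left(z,B \right)} = 4$ ($L{\left(z,B \right)} = \left(-2\right)^{2} = 4$)
$L^{2}{\left(10,I{\left(1 \right)} \right)} = 4^{2} = 16$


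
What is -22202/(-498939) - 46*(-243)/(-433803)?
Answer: 58755856/3136829493 ≈ 0.018731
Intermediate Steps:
-22202/(-498939) - 46*(-243)/(-433803) = -22202*(-1/498939) + 11178*(-1/433803) = 22202/498939 - 162/6287 = 58755856/3136829493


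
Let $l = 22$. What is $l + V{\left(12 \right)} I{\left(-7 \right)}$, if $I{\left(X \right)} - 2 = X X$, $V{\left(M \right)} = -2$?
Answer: $-80$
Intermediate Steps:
$I{\left(X \right)} = 2 + X^{2}$ ($I{\left(X \right)} = 2 + X X = 2 + X^{2}$)
$l + V{\left(12 \right)} I{\left(-7 \right)} = 22 - 2 \left(2 + \left(-7\right)^{2}\right) = 22 - 2 \left(2 + 49\right) = 22 - 102 = -80$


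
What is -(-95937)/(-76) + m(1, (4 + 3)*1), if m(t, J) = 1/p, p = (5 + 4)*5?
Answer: -4317089/3420 ≈ -1262.3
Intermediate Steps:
p = 45 (p = 9*5 = 45)
m(t, J) = 1/45
-(-95937)/(-76) + m(1, (4 + 3)*1) = -(-95937)/(-76) + 1/45 = -(-95937)*(-1)/76 + 1/45 = -339*283/76 + 1/45 = -95937/76 + 1/45 = -4317089/3420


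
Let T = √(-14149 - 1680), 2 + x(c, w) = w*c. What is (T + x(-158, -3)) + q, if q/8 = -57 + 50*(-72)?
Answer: -28784 + I*√15829 ≈ -28784.0 + 125.81*I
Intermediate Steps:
x(c, w) = -2 + c*w (x(c, w) = -2 + w*c = -2 + c*w)
T = I*√15829 (T = √(-15829) = I*√15829 ≈ 125.81*I)
q = -29256 (q = 8*(-57 + 50*(-72)) = 8*(-57 - 3600) = 8*(-3657) = -29256)
(T + x(-158, -3)) + q = (I*√15829 + (-2 - 158*(-3))) - 29256 = (I*√15829 + (-2 + 474)) - 29256 = (I*√15829 + 472) - 29256 = (472 + I*√15829) - 29256 = -28784 + I*√15829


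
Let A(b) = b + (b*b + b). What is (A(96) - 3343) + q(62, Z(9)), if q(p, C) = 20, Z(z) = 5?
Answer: 6085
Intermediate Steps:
A(b) = b² + 2*b (A(b) = b + (b² + b) = b + (b + b²) = b² + 2*b)
(A(96) - 3343) + q(62, Z(9)) = (96*(2 + 96) - 3343) + 20 = (96*98 - 3343) + 20 = (9408 - 3343) + 20 = 6065 + 20 = 6085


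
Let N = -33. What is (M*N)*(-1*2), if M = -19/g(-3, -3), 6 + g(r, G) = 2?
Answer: 627/2 ≈ 313.50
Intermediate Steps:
g(r, G) = -4 (g(r, G) = -6 + 2 = -4)
M = 19/4 (M = -19/(-4) = -19*(-1/4) = 19/4 ≈ 4.7500)
(M*N)*(-1*2) = ((19/4)*(-33))*(-1*2) = -627/4*(-2) = 627/2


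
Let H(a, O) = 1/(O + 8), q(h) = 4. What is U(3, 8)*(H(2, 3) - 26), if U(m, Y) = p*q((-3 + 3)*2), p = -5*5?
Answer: 28500/11 ≈ 2590.9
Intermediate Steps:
p = -25
U(m, Y) = -100 (U(m, Y) = -25*4 = -100)
H(a, O) = 1/(8 + O)
U(3, 8)*(H(2, 3) - 26) = -100*(1/(8 + 3) - 26) = -100*(1/11 - 26) = -100*(-285/11) = 28500/11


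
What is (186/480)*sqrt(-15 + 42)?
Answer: 93*sqrt(3)/80 ≈ 2.0135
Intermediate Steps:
(186/480)*sqrt(-15 + 42) = (186*(1/480))*sqrt(27) = 31*(3*sqrt(3))/80 = 93*sqrt(3)/80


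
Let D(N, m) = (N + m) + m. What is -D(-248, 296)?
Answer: -344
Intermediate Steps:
D(N, m) = N + 2*m
-D(-248, 296) = -(-248 + 2*296) = -(-248 + 592) = -1*344 = -344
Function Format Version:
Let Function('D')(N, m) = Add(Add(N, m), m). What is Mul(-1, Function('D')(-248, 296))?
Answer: -344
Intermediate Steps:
Function('D')(N, m) = Add(N, Mul(2, m))
Mul(-1, Function('D')(-248, 296)) = Mul(-1, Add(-248, Mul(2, 296))) = Mul(-1, Add(-248, 592)) = Mul(-1, 344) = -344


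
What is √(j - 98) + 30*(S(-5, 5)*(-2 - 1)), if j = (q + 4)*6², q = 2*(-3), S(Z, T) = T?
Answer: -450 + I*√170 ≈ -450.0 + 13.038*I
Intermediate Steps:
q = -6
j = -72 (j = (-6 + 4)*6² = -2*36 = -72)
√(j - 98) + 30*(S(-5, 5)*(-2 - 1)) = √(-72 - 98) + 30*(5*(-2 - 1)) = √(-170) + 30*(5*(-3)) = I*√170 + 30*(-15) = I*√170 - 450 = -450 + I*√170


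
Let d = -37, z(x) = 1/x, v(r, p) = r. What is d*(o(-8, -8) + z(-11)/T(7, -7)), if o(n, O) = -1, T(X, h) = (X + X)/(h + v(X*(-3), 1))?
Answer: 333/11 ≈ 30.273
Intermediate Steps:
T(X, h) = 2*X/(h - 3*X) (T(X, h) = (X + X)/(h + X*(-3)) = (2*X)/(h - 3*X) = 2*X/(h - 3*X))
d*(o(-8, -8) + z(-11)/T(7, -7)) = -37*(-1 + 1/((-11)*((2*7/(-7 - 3*7))))) = -37*(-1 - 1/(11*(2*7/(-7 - 21)))) = -37*(-1 - 1/(11*(2*7/(-28)))) = -37*(-1 - 1/(11*(2*7*(-1/28)))) = -37*(-1 - 1/(11*(-½))) = -37*(-1 - 1/11*(-2)) = -37*(-1 + 2/11) = -37*(-9/11) = 333/11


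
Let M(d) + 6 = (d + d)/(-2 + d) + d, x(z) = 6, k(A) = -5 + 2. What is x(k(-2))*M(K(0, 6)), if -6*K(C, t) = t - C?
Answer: -38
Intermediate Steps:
k(A) = -3
K(C, t) = -t/6 + C/6 (K(C, t) = -(t - C)/6 = -t/6 + C/6)
M(d) = -6 + d + 2*d/(-2 + d) (M(d) = -6 + ((d + d)/(-2 + d) + d) = -6 + ((2*d)/(-2 + d) + d) = -6 + (2*d/(-2 + d) + d) = -6 + (d + 2*d/(-2 + d)) = -6 + d + 2*d/(-2 + d))
x(k(-2))*M(K(0, 6)) = 6*((12 + (-⅙*6 + (⅙)*0)² - 6*(-⅙*6 + (⅙)*0))/(-2 + (-⅙*6 + (⅙)*0))) = 6*((12 + (-1 + 0)² - 6*(-1 + 0))/(-2 + (-1 + 0))) = 6*((12 + (-1)² - 6*(-1))/(-2 - 1)) = 6*((12 + 1 + 6)/(-3)) = 6*(-⅓*19) = 6*(-19/3) = -38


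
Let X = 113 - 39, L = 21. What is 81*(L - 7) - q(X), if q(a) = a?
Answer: 1060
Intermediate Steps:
X = 74
81*(L - 7) - q(X) = 81*(21 - 7) - 1*74 = 81*14 - 74 = 1134 - 74 = 1060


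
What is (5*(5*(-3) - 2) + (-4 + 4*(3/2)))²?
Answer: 6889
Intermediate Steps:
(5*(5*(-3) - 2) + (-4 + 4*(3/2)))² = (5*(-15 - 2) + (-4 + 4*(3*(½))))² = (5*(-17) + (-4 + 4*(3/2)))² = (-85 + (-4 + 6))² = (-85 + 2)² = (-83)² = 6889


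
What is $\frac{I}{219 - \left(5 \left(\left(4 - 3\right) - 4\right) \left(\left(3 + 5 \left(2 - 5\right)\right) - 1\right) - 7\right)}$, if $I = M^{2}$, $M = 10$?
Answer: $\frac{100}{31} \approx 3.2258$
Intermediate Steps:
$I = 100$ ($I = 10^{2} = 100$)
$\frac{I}{219 - \left(5 \left(\left(4 - 3\right) - 4\right) \left(\left(3 + 5 \left(2 - 5\right)\right) - 1\right) - 7\right)} = \frac{100}{219 - \left(5 \left(\left(4 - 3\right) - 4\right) \left(\left(3 + 5 \left(2 - 5\right)\right) - 1\right) - 7\right)} = \frac{100}{219 - \left(5 \left(1 - 4\right) \left(\left(3 + 5 \left(-3\right)\right) - 1\right) - 7\right)} = \frac{100}{219 - \left(5 \left(- 3 \left(\left(3 - 15\right) - 1\right)\right) - 7\right)} = \frac{100}{219 - \left(5 \left(- 3 \left(-12 - 1\right)\right) - 7\right)} = \frac{100}{219 - \left(5 \left(\left(-3\right) \left(-13\right)\right) - 7\right)} = \frac{100}{219 - \left(5 \cdot 39 - 7\right)} = \frac{100}{219 - \left(195 - 7\right)} = \frac{100}{219 - 188} = \frac{100}{31}$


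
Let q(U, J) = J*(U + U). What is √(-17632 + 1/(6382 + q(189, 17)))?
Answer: 3*I*√80345528590/6404 ≈ 132.79*I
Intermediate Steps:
q(U, J) = 2*J*U (q(U, J) = J*(2*U) = 2*J*U)
√(-17632 + 1/(6382 + q(189, 17))) = √(-17632 + 1/(6382 + 2*17*189)) = √(-17632 + 1/(6382 + 6426)) = √(-17632 + 1/12808) = √(-225830655/12808) = 3*I*√80345528590/6404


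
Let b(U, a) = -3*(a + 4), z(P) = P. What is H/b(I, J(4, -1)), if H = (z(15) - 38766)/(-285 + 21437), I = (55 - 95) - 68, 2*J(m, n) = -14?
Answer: -12917/63456 ≈ -0.20356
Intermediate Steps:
J(m, n) = -7 (J(m, n) = (½)*(-14) = -7)
I = -108 (I = -40 - 68 = -108)
b(U, a) = -12 - 3*a (b(U, a) = -3*(4 + a) = -12 - 3*a)
H = -38751/21152 (H = (15 - 38766)/(-285 + 21437) = -38751/21152 ≈ -1.8320)
H/b(I, J(4, -1)) = -38751/(21152*(-12 - 3*(-7))) = -38751/(21152*(-12 + 21)) = -38751/21152/9 = -38751/21152*⅑ = -12917/63456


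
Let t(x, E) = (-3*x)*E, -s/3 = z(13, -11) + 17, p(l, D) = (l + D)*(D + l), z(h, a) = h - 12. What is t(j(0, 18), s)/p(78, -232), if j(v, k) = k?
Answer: 729/5929 ≈ 0.12295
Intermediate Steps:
z(h, a) = -12 + h
p(l, D) = (D + l)² (p(l, D) = (D + l)*(D + l) = (D + l)²)
s = -54 (s = -3*((-12 + 13) + 17) = -3*(1 + 17) = -3*18 = -54)
t(x, E) = -3*E*x
t(j(0, 18), s)/p(78, -232) = (-3*(-54)*18)/((-232 + 78)²) = 2916/((-154)²) = 2916/23716 = 2916*(1/23716) = 729/5929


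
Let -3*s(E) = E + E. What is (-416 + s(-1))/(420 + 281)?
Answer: -1246/2103 ≈ -0.59249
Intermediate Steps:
s(E) = -2*E/3 (s(E) = -(E + E)/3 = -2*E/3)
(-416 + s(-1))/(420 + 281) = (-416 - 2/3*(-1))/(420 + 281) = (-416 + 2/3)/701 = -1246/3*1/701 = -1246/2103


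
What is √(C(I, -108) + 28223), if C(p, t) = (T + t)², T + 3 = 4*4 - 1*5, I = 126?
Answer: 3*√4247 ≈ 195.51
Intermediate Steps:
T = 8 (T = -3 + (4*4 - 1*5) = -3 + (16 - 5) = -3 + 11 = 8)
C(p, t) = (8 + t)²
√(C(I, -108) + 28223) = √((8 - 108)² + 28223) = √((-100)² + 28223) = √(10000 + 28223) = √38223 = 3*√4247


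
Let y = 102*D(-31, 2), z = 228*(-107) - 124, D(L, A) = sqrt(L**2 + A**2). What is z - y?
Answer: -24520 - 102*sqrt(965) ≈ -27689.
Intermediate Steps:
D(L, A) = sqrt(A**2 + L**2)
z = -24520 (z = -24396 - 124 = -24520)
y = 102*sqrt(965) (y = 102*sqrt(2**2 + (-31)**2) = 102*sqrt(4 + 961) = 102*sqrt(965) ≈ 3168.6)
z - y = -24520 - 102*sqrt(965)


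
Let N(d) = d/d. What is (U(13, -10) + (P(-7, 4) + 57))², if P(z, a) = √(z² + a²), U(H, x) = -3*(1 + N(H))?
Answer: (51 + √65)² ≈ 3488.4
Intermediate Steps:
N(d) = 1
U(H, x) = -6 (U(H, x) = -3*(1 + 1) = -3*2 = -6)
P(z, a) = √(a² + z²)
(U(13, -10) + (P(-7, 4) + 57))² = (-6 + (√(4² + (-7)²) + 57))² = (-6 + (√(16 + 49) + 57))² = (-6 + (√65 + 57))² = (-6 + (57 + √65))² = (51 + √65)²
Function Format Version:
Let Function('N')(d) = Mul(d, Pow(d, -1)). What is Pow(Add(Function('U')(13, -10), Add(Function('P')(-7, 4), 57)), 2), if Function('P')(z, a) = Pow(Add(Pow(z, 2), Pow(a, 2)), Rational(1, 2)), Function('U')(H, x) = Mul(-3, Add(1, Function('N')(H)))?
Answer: Pow(Add(51, Pow(65, Rational(1, 2))), 2) ≈ 3488.4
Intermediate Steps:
Function('N')(d) = 1
Function('U')(H, x) = -6 (Function('U')(H, x) = Mul(-3, Add(1, 1)) = Mul(-3, 2) = -6)
Function('P')(z, a) = Pow(Add(Pow(a, 2), Pow(z, 2)), Rational(1, 2))
Pow(Add(Function('U')(13, -10), Add(Function('P')(-7, 4), 57)), 2) = Pow(Add(-6, Add(Pow(Add(Pow(4, 2), Pow(-7, 2)), Rational(1, 2)), 57)), 2) = Pow(Add(-6, Add(Pow(Add(16, 49), Rational(1, 2)), 57)), 2) = Pow(Add(-6, Add(Pow(65, Rational(1, 2)), 57)), 2) = Pow(Add(-6, Add(57, Pow(65, Rational(1, 2)))), 2) = Pow(Add(51, Pow(65, Rational(1, 2))), 2)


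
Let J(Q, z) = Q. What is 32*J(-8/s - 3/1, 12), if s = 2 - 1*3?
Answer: 160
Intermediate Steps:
s = -1 (s = 2 - 3 = -1)
32*J(-8/s - 3/1, 12) = 32*(-8/(-1) - 3/1) = 32*(-8*(-1) - 3*1) = 32*(8 - 3) = 32*5 = 160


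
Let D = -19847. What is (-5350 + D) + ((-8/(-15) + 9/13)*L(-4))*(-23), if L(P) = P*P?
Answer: -5001367/195 ≈ -25648.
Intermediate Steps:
L(P) = P**2
(-5350 + D) + ((-8/(-15) + 9/13)*L(-4))*(-23) = (-5350 - 19847) + ((-8/(-15) + 9/13)*(-4)**2)*(-23) = -25197 + ((-8*(-1/15) + 9*(1/13))*16)*(-23) = -25197 + ((8/15 + 9/13)*16)*(-23) = -25197 + ((239/195)*16)*(-23) = -25197 + (3824/195)*(-23) = -25197 - 87952/195 = -5001367/195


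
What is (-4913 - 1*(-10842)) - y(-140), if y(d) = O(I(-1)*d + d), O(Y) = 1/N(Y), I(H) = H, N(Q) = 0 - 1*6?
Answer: 35575/6 ≈ 5929.2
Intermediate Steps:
N(Q) = -6 (N(Q) = 0 - 6 = -6)
O(Y) = -⅙ (O(Y) = 1/(-6) = -⅙)
y(d) = -⅙
(-4913 - 1*(-10842)) - y(-140) = (-4913 - 1*(-10842)) - 1*(-⅙) = (-4913 + 10842) + ⅙ = 5929 + ⅙ = 35575/6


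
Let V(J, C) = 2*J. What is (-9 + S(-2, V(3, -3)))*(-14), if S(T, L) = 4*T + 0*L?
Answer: 238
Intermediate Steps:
S(T, L) = 4*T (S(T, L) = 4*T + 0 = 4*T)
(-9 + S(-2, V(3, -3)))*(-14) = (-9 + 4*(-2))*(-14) = (-9 - 8)*(-14) = -17*(-14) = 238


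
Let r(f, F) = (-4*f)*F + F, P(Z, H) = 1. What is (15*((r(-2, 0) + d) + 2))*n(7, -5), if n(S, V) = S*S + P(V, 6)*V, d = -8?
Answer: -3960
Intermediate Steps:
r(f, F) = F - 4*F*f (r(f, F) = -4*F*f + F = F - 4*F*f)
n(S, V) = V + S**2 (n(S, V) = S*S + 1*V = S**2 + V = V + S**2)
(15*((r(-2, 0) + d) + 2))*n(7, -5) = (15*((0*(1 - 4*(-2)) - 8) + 2))*(-5 + 7**2) = (15*((0*(1 + 8) - 8) + 2))*(-5 + 49) = (15*((0*9 - 8) + 2))*44 = (15*((0 - 8) + 2))*44 = (15*(-8 + 2))*44 = (15*(-6))*44 = -90*44 = -3960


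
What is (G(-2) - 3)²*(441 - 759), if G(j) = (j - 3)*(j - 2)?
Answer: -91902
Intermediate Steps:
G(j) = (-3 + j)*(-2 + j)
(G(-2) - 3)²*(441 - 759) = ((6 + (-2)² - 5*(-2)) - 3)²*(441 - 759) = ((6 + 4 + 10) - 3)²*(-318) = (20 - 3)²*(-318) = 17²*(-318) = 289*(-318) = -91902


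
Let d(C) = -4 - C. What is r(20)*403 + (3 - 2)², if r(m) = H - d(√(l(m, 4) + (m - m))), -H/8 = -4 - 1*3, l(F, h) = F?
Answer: 24181 + 806*√5 ≈ 25983.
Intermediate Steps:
H = 56 (H = -8*(-4 - 1*3) = -8*(-4 - 3) = -8*(-7) = 56)
r(m) = 60 + √m (r(m) = 56 - (-4 - √(m + (m - m))) = 56 - (-4 - √(m + 0)) = 56 - (-4 - √m) = 56 + (4 + √m) = 60 + √m)
r(20)*403 + (3 - 2)² = (60 + √20)*403 + (3 - 2)² = (60 + 2*√5)*403 + 1² = (24180 + 806*√5) + 1 = 24181 + 806*√5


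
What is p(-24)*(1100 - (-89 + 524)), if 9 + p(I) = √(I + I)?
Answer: -5985 + 2660*I*√3 ≈ -5985.0 + 4607.3*I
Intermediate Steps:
p(I) = -9 + √2*√I (p(I) = -9 + √(I + I) = -9 + √(2*I) = -9 + √2*√I)
p(-24)*(1100 - (-89 + 524)) = (-9 + √2*√(-24))*(1100 - (-89 + 524)) = (-9 + √2*(2*I*√6))*(1100 - 1*435) = (-9 + 4*I*√3)*(1100 - 435) = (-9 + 4*I*√3)*665 = -5985 + 2660*I*√3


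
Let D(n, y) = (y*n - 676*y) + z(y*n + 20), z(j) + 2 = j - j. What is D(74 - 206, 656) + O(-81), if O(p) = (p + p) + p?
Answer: -530293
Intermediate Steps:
O(p) = 3*p (O(p) = 2*p + p = 3*p)
z(j) = -2 (z(j) = -2 + (j - j) = -2 + 0 = -2)
D(n, y) = -2 - 676*y + n*y (D(n, y) = (y*n - 676*y) - 2 = (n*y - 676*y) - 2 = (-676*y + n*y) - 2 = -2 - 676*y + n*y)
D(74 - 206, 656) + O(-81) = (-2 - 676*656 + (74 - 206)*656) + 3*(-81) = (-2 - 443456 - 132*656) - 243 = (-2 - 443456 - 86592) - 243 = -530050 - 243 = -530293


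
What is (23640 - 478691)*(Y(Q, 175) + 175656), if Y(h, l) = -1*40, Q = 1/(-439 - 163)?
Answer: -79914236416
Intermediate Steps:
Q = -1/602 (Q = 1/(-602) = -1/602 ≈ -0.0016611)
Y(h, l) = -40
(23640 - 478691)*(Y(Q, 175) + 175656) = (23640 - 478691)*(-40 + 175656) = -455051*175616 = -79914236416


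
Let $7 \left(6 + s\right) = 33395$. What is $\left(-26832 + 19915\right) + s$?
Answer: $- \frac{15066}{7} \approx -2152.3$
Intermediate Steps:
$s = \frac{33353}{7}$ ($s = -6 + \frac{1}{7} \cdot 33395 = -6 + \frac{33395}{7} = \frac{33353}{7} \approx 4764.7$)
$\left(-26832 + 19915\right) + s = \left(-26832 + 19915\right) + \frac{33353}{7} = -6917 + \frac{33353}{7} = - \frac{15066}{7}$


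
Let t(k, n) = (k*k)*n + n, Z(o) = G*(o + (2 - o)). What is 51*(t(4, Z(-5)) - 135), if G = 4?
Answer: 51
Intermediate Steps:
Z(o) = 8 (Z(o) = 4*(o + (2 - o)) = 4*2 = 8)
t(k, n) = n + n*k² (t(k, n) = k²*n + n = n*k² + n = n + n*k²)
51*(t(4, Z(-5)) - 135) = 51*(8*(1 + 4²) - 135) = 51*(8*(1 + 16) - 135) = 51*(8*17 - 135) = 51*(136 - 135) = 51*1 = 51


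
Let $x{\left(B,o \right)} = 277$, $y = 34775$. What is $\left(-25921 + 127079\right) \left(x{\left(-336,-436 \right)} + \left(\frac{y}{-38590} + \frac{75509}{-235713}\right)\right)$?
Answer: $\frac{25375755420687439}{909616467} \approx 2.7897 \cdot 10^{7}$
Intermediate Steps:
$\left(-25921 + 127079\right) \left(x{\left(-336,-436 \right)} + \left(\frac{y}{-38590} + \frac{75509}{-235713}\right)\right) = \left(-25921 + 127079\right) \left(277 + \left(\frac{34775}{-38590} + \frac{75509}{-235713}\right)\right) = 101158 \left(277 + \left(34775 \left(- \frac{1}{38590}\right) + 75509 \left(- \frac{1}{235713}\right)\right)\right) = 101158 \left(277 - \frac{2222162377}{1819232934}\right) = 101158 \cdot \frac{501705360341}{1819232934} = \frac{25375755420687439}{909616467}$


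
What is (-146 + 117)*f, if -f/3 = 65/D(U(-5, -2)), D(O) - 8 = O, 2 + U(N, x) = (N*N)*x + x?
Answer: -5655/46 ≈ -122.93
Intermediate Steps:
U(N, x) = -2 + x + x*N² (U(N, x) = -2 + ((N*N)*x + x) = -2 + (N²*x + x) = -2 + (x*N² + x) = -2 + (x + x*N²) = -2 + x + x*N²)
D(O) = 8 + O
f = 195/46 (f = -195/(8 + (-2 - 2 - 2*(-5)²)) = -195/(8 + (-2 - 2 - 2*25)) = -195/(8 + (-2 - 2 - 50)) = -195/(8 - 54) = -195/(-46) = -195*(-1)/46 = -3*(-65/46) = 195/46 ≈ 4.2391)
(-146 + 117)*f = (-146 + 117)*(195/46) = -29*195/46 = -5655/46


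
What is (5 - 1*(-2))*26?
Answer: 182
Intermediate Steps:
(5 - 1*(-2))*26 = (5 + 2)*26 = 7*26 = 182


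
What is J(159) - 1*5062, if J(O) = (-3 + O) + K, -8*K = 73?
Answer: -39321/8 ≈ -4915.1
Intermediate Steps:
K = -73/8 (K = -⅛*73 = -73/8 ≈ -9.1250)
J(O) = -97/8 + O (J(O) = (-3 + O) - 73/8 = -97/8 + O)
J(159) - 1*5062 = (-97/8 + 159) - 1*5062 = 1175/8 - 5062 = -39321/8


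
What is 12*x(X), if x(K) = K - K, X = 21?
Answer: 0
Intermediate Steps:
x(K) = 0
12*x(X) = 12*0 = 0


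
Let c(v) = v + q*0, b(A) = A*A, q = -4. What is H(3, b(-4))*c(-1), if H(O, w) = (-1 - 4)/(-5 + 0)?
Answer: -1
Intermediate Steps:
b(A) = A²
H(O, w) = 1 (H(O, w) = -5/(-5) = -5*(-⅕) = 1)
c(v) = v (c(v) = v - 4*0 = v + 0 = v)
H(3, b(-4))*c(-1) = 1*(-1) = -1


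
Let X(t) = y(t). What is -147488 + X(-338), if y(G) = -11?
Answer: -147499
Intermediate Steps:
X(t) = -11
-147488 + X(-338) = -147488 - 11 = -147499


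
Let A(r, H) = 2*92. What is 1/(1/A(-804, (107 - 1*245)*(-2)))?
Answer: 184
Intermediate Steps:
A(r, H) = 184
1/(1/A(-804, (107 - 1*245)*(-2))) = 1/(1/184) = 184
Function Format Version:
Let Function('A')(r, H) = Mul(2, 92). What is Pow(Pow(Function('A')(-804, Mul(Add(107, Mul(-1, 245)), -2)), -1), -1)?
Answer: 184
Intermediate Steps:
Function('A')(r, H) = 184
Pow(Pow(Function('A')(-804, Mul(Add(107, Mul(-1, 245)), -2)), -1), -1) = Pow(Pow(184, -1), -1) = Pow(Rational(1, 184), -1) = 184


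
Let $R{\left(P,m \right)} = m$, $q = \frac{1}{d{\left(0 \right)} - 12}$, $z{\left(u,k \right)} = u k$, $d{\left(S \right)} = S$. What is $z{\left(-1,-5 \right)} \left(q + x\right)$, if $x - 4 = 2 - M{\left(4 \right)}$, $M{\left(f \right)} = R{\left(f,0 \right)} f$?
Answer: $\frac{355}{12} \approx 29.583$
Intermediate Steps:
$z{\left(u,k \right)} = k u$
$q = - \frac{1}{12}$ ($q = \frac{1}{0 - 12} = \frac{1}{-12} = - \frac{1}{12} \approx -0.083333$)
$M{\left(f \right)} = 0$ ($M{\left(f \right)} = 0 f = 0$)
$x = 6$ ($x = 4 + \left(2 - 0\right) = 4 + \left(2 + 0\right) = 4 + 2 = 6$)
$z{\left(-1,-5 \right)} \left(q + x\right) = \left(-5\right) \left(-1\right) \left(- \frac{1}{12} + 6\right) = 5 \cdot \frac{71}{12} = \frac{355}{12}$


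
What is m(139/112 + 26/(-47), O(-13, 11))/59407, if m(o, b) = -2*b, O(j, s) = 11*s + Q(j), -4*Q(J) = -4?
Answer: -244/59407 ≈ -0.0041073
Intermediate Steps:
Q(J) = 1 (Q(J) = -1/4*(-4) = 1)
O(j, s) = 1 + 11*s (O(j, s) = 11*s + 1 = 1 + 11*s)
m(139/112 + 26/(-47), O(-13, 11))/59407 = -2*(1 + 11*11)/59407 = -2*(1 + 121)*(1/59407) = -2*122*(1/59407) = -244*1/59407 = -244/59407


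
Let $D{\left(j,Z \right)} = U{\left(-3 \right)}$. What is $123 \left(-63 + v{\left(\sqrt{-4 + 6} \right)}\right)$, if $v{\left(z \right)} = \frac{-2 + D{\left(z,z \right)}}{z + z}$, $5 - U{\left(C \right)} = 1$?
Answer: $-7749 + \frac{123 \sqrt{2}}{2} \approx -7662.0$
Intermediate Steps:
$U{\left(C \right)} = 4$ ($U{\left(C \right)} = 5 - 1 = 4$)
$D{\left(j,Z \right)} = 4$
$v{\left(z \right)} = \frac{1}{z}$ ($v{\left(z \right)} = \frac{-2 + 4}{z + z} = \frac{2}{2 z} = 2 \frac{1}{2 z} = \frac{1}{z}$)
$123 \left(-63 + v{\left(\sqrt{-4 + 6} \right)}\right) = 123 \left(-63 + \frac{1}{\sqrt{-4 + 6}}\right) = 123 \left(-63 + \frac{1}{\sqrt{2}}\right) = 123 \left(-63 + \frac{\sqrt{2}}{2}\right) = -7749 + \frac{123 \sqrt{2}}{2}$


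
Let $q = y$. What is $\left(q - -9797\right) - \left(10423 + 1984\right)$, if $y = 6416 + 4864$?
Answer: $8670$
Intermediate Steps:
$y = 11280$
$q = 11280$
$\left(q - -9797\right) - \left(10423 + 1984\right) = \left(11280 - -9797\right) - \left(10423 + 1984\right) = \left(11280 + 9797\right) - 12407 = 21077 - 12407 = 8670$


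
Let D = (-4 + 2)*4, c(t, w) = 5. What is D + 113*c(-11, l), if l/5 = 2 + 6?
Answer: 557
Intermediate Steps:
l = 40 (l = 5*(2 + 6) = 5*8 = 40)
D = -8 (D = -2*4 = -8)
D + 113*c(-11, l) = -8 + 113*5 = -8 + 565 = 557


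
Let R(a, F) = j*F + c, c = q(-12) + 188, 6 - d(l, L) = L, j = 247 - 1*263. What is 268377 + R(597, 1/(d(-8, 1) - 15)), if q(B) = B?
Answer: 1342773/5 ≈ 2.6855e+5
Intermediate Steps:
j = -16 (j = 247 - 263 = -16)
d(l, L) = 6 - L
c = 176 (c = -12 + 188 = 176)
R(a, F) = 176 - 16*F (R(a, F) = -16*F + 176 = 176 - 16*F)
268377 + R(597, 1/(d(-8, 1) - 15)) = 268377 + (176 - 16/((6 - 1*1) - 15)) = 268377 + (176 - 16/((6 - 1) - 15)) = 268377 + (176 - 16/(5 - 15)) = 268377 + (176 - 16/(-10)) = 268377 + (176 - 16*(-⅒)) = 268377 + (176 + 8/5) = 268377 + 888/5 = 1342773/5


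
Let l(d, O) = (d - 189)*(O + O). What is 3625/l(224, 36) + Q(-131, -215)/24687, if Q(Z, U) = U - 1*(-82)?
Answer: 660409/460824 ≈ 1.4331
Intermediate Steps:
l(d, O) = 2*O*(-189 + d) (l(d, O) = (-189 + d)*(2*O) = 2*O*(-189 + d))
Q(Z, U) = 82 + U (Q(Z, U) = U + 82 = 82 + U)
3625/l(224, 36) + Q(-131, -215)/24687 = 3625/((2*36*(-189 + 224))) + (82 - 215)/24687 = 3625/((2*36*35)) - 133*1/24687 = 3625/2520 - 133/24687 = 3625*(1/2520) - 133/24687 = 725/504 - 133/24687 = 660409/460824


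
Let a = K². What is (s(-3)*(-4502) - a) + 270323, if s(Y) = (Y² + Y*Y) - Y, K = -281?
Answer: 96820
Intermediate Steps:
s(Y) = -Y + 2*Y² (s(Y) = (Y² + Y²) - Y = 2*Y² - Y = -Y + 2*Y²)
a = 78961 (a = (-281)² = 78961)
(s(-3)*(-4502) - a) + 270323 = (-3*(-1 + 2*(-3))*(-4502) - 1*78961) + 270323 = (-3*(-1 - 6)*(-4502) - 78961) + 270323 = (-3*(-7)*(-4502) - 78961) + 270323 = (21*(-4502) - 78961) + 270323 = (-94542 - 78961) + 270323 = -173503 + 270323 = 96820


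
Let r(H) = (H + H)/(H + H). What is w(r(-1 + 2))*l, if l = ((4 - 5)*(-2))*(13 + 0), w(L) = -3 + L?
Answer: -52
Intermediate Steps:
r(H) = 1 (r(H) = (2*H)/((2*H)) = (2*H)*(1/(2*H)) = 1)
l = 26 (l = -1*(-2)*13 = 2*13 = 26)
w(r(-1 + 2))*l = (-3 + 1)*26 = -2*26 = -52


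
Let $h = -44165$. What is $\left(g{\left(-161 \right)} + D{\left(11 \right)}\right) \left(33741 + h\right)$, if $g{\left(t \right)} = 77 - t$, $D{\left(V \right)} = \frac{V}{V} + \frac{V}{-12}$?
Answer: $- \frac{7445342}{3} \approx -2.4818 \cdot 10^{6}$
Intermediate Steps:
$D{\left(V \right)} = 1 - \frac{V}{12}$ ($D{\left(V \right)} = 1 + V \left(- \frac{1}{12}\right) = 1 - \frac{V}{12}$)
$\left(g{\left(-161 \right)} + D{\left(11 \right)}\right) \left(33741 + h\right) = \left(\left(77 - -161\right) + \left(1 - \frac{11}{12}\right)\right) \left(33741 - 44165\right) = \left(\left(77 + 161\right) + \left(1 - \frac{11}{12}\right)\right) \left(-10424\right) = \left(238 + \frac{1}{12}\right) \left(-10424\right) = \frac{2857}{12} \left(-10424\right) = - \frac{7445342}{3}$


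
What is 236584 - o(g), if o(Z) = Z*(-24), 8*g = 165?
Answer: 237079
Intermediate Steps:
g = 165/8 (g = (⅛)*165 = 165/8 ≈ 20.625)
o(Z) = -24*Z
236584 - o(g) = 236584 - (-24)*165/8 = 236584 - 1*(-495) = 236584 + 495 = 237079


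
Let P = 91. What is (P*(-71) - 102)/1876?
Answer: -6563/1876 ≈ -3.4984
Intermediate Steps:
(P*(-71) - 102)/1876 = (91*(-71) - 102)/1876 = (-6461 - 102)*(1/1876) = -6563*1/1876 = -6563/1876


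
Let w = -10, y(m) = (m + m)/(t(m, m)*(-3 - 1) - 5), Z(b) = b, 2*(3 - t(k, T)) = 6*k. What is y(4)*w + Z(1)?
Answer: -49/31 ≈ -1.5806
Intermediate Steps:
t(k, T) = 3 - 3*k
y(m) = 2*m/(-17 + 12*m) (y(m) = (m + m)/((3 - 3*m)*(-3 - 1) - 5) = (2*m)/((3 - 3*m)*(-4) - 5) = (2*m)/((-12 + 12*m) - 5) = (2*m)/(-17 + 12*m) = 2*m/(-17 + 12*m))
y(4)*w + Z(1) = (2*4/(-17 + 12*4))*(-10) + 1 = (2*4/(-17 + 48))*(-10) + 1 = (2*4/31)*(-10) + 1 = (2*4*(1/31))*(-10) + 1 = (8/31)*(-10) + 1 = -80/31 + 1 = -49/31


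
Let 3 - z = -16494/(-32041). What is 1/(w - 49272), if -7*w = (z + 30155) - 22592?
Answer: -224287/11293474776 ≈ -1.9860e-5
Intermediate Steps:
z = 79629/32041 (z = 3 - (-16494)/(-32041) = 3 - (-16494)*(-1)/32041 = 3 - 1*16494/32041 = 3 - 16494/32041 = 79629/32041 ≈ 2.4852)
w = -242405712/224287 (w = -((79629/32041 + 30155) - 22592)/7 = -(966275984/32041 - 22592)/7 = -1/7*242405712/32041 = -242405712/224287 ≈ -1080.8)
1/(w - 49272) = 1/(-242405712/224287 - 49272) = 1/(-11293474776/224287) = -224287/11293474776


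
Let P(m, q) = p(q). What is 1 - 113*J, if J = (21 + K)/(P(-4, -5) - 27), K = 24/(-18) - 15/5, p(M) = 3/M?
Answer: 14332/207 ≈ 69.237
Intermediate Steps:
P(m, q) = 3/q
K = -13/3 (K = 24*(-1/18) - 15*⅕ = -4/3 - 3 = -13/3 ≈ -4.3333)
J = -125/207 (J = (21 - 13/3)/(3/(-5) - 27) = 50/(3*(3*(-⅕) - 27)) = 50/(3*(-⅗ - 27)) = 50/(3*(-138/5)) = (50/3)*(-5/138) = -125/207 ≈ -0.60386)
1 - 113*J = 1 - 113*(-125/207) = 1 + 14125/207 = 14332/207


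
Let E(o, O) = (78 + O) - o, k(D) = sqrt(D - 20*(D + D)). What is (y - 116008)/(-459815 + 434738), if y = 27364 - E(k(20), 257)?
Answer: 88979/25077 - 2*I*sqrt(195)/25077 ≈ 3.5482 - 0.0011137*I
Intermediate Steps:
k(D) = sqrt(39)*sqrt(-D) (k(D) = sqrt(D - 40*D) = sqrt(-39*D) = sqrt(39)*sqrt(-D))
E(o, O) = 78 + O - o
y = 27029 + 2*I*sqrt(195) (y = 27364 - (78 + 257 - sqrt(39)*sqrt(-1*20)) = 27364 - (78 + 257 - sqrt(39)*sqrt(-20)) = 27364 - (78 + 257 - sqrt(39)*2*I*sqrt(5)) = 27364 - (78 + 257 - 2*I*sqrt(195)) = 27364 - (335 - 2*I*sqrt(195)) = 27364 + (-335 + 2*I*sqrt(195)) = 27029 + 2*I*sqrt(195) ≈ 27029.0 + 27.928*I)
(y - 116008)/(-459815 + 434738) = ((27029 + 2*I*sqrt(195)) - 116008)/(-459815 + 434738) = (-88979 + 2*I*sqrt(195))/(-25077) = (-88979 + 2*I*sqrt(195))*(-1/25077) = 88979/25077 - 2*I*sqrt(195)/25077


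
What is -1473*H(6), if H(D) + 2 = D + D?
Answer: -14730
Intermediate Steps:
H(D) = -2 + 2*D (H(D) = -2 + (D + D) = -2 + 2*D)
-1473*H(6) = -1473*(-2 + 2*6) = -1473*(-2 + 12) = -1473*10 = -14730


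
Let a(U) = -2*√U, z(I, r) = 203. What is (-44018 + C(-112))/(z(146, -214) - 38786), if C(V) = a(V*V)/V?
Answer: 14672/12861 ≈ 1.1408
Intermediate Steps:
C(V) = -2*√(V²)/V (C(V) = (-2*√(V²))/V = -2*√(V²)/V)
(-44018 + C(-112))/(z(146, -214) - 38786) = (-44018 - 2*√((-112)²)/(-112))/(203 - 38786) = (-44018 - 2*(-1/112)*√12544)/(-38583) = (-44018 - 2*(-1/112)*112)*(-1/38583) = (-44018 + 2)*(-1/38583) = -44016*(-1/38583) = 14672/12861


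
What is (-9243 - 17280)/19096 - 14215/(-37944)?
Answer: -52919/52173 ≈ -1.0143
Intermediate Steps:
(-9243 - 17280)/19096 - 14215/(-37944) = -26523*1/19096 - 14215*(-1/37944) = -3789/2728 + 14215/37944 = -52919/52173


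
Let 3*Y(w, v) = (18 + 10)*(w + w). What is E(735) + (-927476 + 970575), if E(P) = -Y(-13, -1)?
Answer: 130025/3 ≈ 43342.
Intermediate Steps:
Y(w, v) = 56*w/3 (Y(w, v) = ((18 + 10)*(w + w))/3 = (28*(2*w))/3 = (56*w)/3 = 56*w/3)
E(P) = 728/3 (E(P) = -56*(-13)/3 = -1*(-728/3) = 728/3)
E(735) + (-927476 + 970575) = 728/3 + (-927476 + 970575) = 728/3 + 43099 = 130025/3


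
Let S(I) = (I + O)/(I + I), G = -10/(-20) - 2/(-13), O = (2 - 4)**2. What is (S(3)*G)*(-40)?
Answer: -1190/39 ≈ -30.513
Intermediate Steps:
O = 4 (O = (-2)**2 = 4)
G = 17/26 (G = -10*(-1/20) - 2*(-1/13) = 1/2 + 2/13 = 17/26 ≈ 0.65385)
S(I) = (4 + I)/(2*I) (S(I) = (I + 4)/(I + I) = (4 + I)/((2*I)) = (4 + I)*(1/(2*I)) = (4 + I)/(2*I))
(S(3)*G)*(-40) = (((1/2)*(4 + 3)/3)*(17/26))*(-40) = (((1/2)*(1/3)*7)*(17/26))*(-40) = ((7/6)*(17/26))*(-40) = (119/156)*(-40) = -1190/39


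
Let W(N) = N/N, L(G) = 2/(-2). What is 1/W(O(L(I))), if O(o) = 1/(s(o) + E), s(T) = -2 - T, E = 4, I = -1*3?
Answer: 1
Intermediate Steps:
I = -3
L(G) = -1 (L(G) = 2*(-½) = -1)
O(o) = 1/(2 - o) (O(o) = 1/((-2 - o) + 4) = 1/(2 - o))
W(N) = 1
1/W(O(L(I))) = 1/1 = 1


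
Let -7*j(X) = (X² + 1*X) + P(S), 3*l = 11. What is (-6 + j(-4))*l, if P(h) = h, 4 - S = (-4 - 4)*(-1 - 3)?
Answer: -286/21 ≈ -13.619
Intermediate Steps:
l = 11/3 (l = (⅓)*11 = 11/3 ≈ 3.6667)
S = -28 (S = 4 - (-4 - 4)*(-1 - 3) = 4 - (-8)*(-4) = 4 - 1*32 = 4 - 32 = -28)
j(X) = 4 - X/7 - X²/7 (j(X) = -((X² + 1*X) - 28)/7 = -((X² + X) - 28)/7 = -((X + X²) - 28)/7 = -(-28 + X + X²)/7 = 4 - X/7 - X²/7)
(-6 + j(-4))*l = (-6 + (4 - ⅐*(-4) - ⅐*(-4)²))*(11/3) = (-6 + (4 + 4/7 - ⅐*16))*(11/3) = (-6 + (4 + 4/7 - 16/7))*(11/3) = (-6 + 16/7)*(11/3) = -26/7*11/3 = -286/21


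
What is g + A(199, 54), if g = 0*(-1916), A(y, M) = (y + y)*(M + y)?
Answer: 100694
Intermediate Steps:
A(y, M) = 2*y*(M + y) (A(y, M) = (2*y)*(M + y) = 2*y*(M + y))
g = 0
g + A(199, 54) = 0 + 2*199*(54 + 199) = 0 + 2*199*253 = 0 + 100694 = 100694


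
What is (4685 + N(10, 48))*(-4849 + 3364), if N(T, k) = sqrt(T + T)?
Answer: -6957225 - 2970*sqrt(5) ≈ -6.9639e+6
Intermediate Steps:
N(T, k) = sqrt(2)*sqrt(T) (N(T, k) = sqrt(2*T) = sqrt(2)*sqrt(T))
(4685 + N(10, 48))*(-4849 + 3364) = (4685 + sqrt(2)*sqrt(10))*(-4849 + 3364) = (4685 + 2*sqrt(5))*(-1485) = -6957225 - 2970*sqrt(5)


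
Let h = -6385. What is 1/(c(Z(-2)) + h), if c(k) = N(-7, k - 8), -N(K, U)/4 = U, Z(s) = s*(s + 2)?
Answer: -1/6353 ≈ -0.00015741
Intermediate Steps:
Z(s) = s*(2 + s)
N(K, U) = -4*U
c(k) = 32 - 4*k (c(k) = -4*(k - 8) = -4*(-8 + k) = 32 - 4*k)
1/(c(Z(-2)) + h) = 1/((32 - (-8)*(2 - 2)) - 6385) = 1/((32 - (-8)*0) - 6385) = 1/((32 - 4*0) - 6385) = 1/((32 + 0) - 6385) = 1/(32 - 6385) = 1/(-6353) = -1/6353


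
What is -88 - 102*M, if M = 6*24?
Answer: -14776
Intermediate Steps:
M = 144
-88 - 102*M = -88 - 102*144 = -88 - 14688 = -14776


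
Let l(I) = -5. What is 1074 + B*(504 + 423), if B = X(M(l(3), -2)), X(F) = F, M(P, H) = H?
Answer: -780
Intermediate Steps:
B = -2
1074 + B*(504 + 423) = 1074 - 2*(504 + 423) = 1074 - 2*927 = 1074 - 1854 = -780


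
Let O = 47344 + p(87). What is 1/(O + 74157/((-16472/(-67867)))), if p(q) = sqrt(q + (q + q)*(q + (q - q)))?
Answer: 95746192957864/33787052682152712769 - 1356633920*sqrt(609)/33787052682152712769 ≈ 2.8328e-6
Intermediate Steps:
p(q) = sqrt(q + 2*q**2) (p(q) = sqrt(q + (2*q)*(q + 0)) = sqrt(q + (2*q)*q) = sqrt(q + 2*q**2))
O = 47344 + 5*sqrt(609) (O = 47344 + sqrt(87*(1 + 2*87)) = 47344 + sqrt(87*(1 + 174)) = 47344 + sqrt(87*175) = 47344 + sqrt(15225) = 47344 + 5*sqrt(609) ≈ 47467.)
1/(O + 74157/((-16472/(-67867)))) = 1/((47344 + 5*sqrt(609)) + 74157/((-16472/(-67867)))) = 1/((47344 + 5*sqrt(609)) + 74157/((-16472*(-1/67867)))) = 1/((47344 + 5*sqrt(609)) + 74157/(16472/67867)) = 1/((47344 + 5*sqrt(609)) + 74157*(67867/16472)) = 1/((47344 + 5*sqrt(609)) + 5032813119/16472) = 1/(5812663487/16472 + 5*sqrt(609))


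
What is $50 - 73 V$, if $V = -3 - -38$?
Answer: $-2505$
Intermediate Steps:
$V = 35$ ($V = -3 + 38 = 35$)
$50 - 73 V = 50 - 2555 = -2505$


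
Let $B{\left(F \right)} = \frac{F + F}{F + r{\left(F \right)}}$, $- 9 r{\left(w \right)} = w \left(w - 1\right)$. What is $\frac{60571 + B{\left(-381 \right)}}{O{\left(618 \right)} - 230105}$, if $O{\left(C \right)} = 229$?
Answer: $- \frac{23683279}{89881516} \approx -0.26349$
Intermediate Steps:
$r{\left(w \right)} = - \frac{w \left(-1 + w\right)}{9}$ ($r{\left(w \right)} = - \frac{w \left(w - 1\right)}{9} = - \frac{w \left(-1 + w\right)}{9}$)
$B{\left(F \right)} = \frac{2 F}{F + \frac{F \left(1 - F\right)}{9}}$ ($B{\left(F \right)} = \frac{F + F}{F + \frac{F \left(1 - F\right)}{9}} = \frac{2 F}{F + \frac{F \left(1 - F\right)}{9}}$)
$\frac{60571 + B{\left(-381 \right)}}{O{\left(618 \right)} - 230105} = \frac{60571 - \frac{18}{-10 - 381}}{229 - 230105} = \frac{60571 - \frac{18}{-391}}{-229876} = \left(60571 - - \frac{18}{391}\right) \left(- \frac{1}{229876}\right) = \left(60571 + \frac{18}{391}\right) \left(- \frac{1}{229876}\right) = \frac{23683279}{391} \left(- \frac{1}{229876}\right) = - \frac{23683279}{89881516}$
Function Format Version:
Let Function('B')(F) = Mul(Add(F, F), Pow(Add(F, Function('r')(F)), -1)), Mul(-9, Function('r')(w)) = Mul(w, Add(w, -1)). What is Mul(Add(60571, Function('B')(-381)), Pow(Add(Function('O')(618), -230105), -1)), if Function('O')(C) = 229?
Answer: Rational(-23683279, 89881516) ≈ -0.26349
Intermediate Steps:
Function('r')(w) = Mul(Rational(-1, 9), w, Add(-1, w)) (Function('r')(w) = Mul(Rational(-1, 9), Mul(w, Add(w, -1))) = Mul(Rational(-1, 9), Mul(w, Add(-1, w))) = Mul(Rational(-1, 9), w, Add(-1, w)))
Function('B')(F) = Mul(2, F, Pow(Add(F, Mul(Rational(1, 9), F, Add(1, Mul(-1, F)))), -1)) (Function('B')(F) = Mul(Add(F, F), Pow(Add(F, Mul(Rational(1, 9), F, Add(1, Mul(-1, F)))), -1)) = Mul(Mul(2, F), Pow(Add(F, Mul(Rational(1, 9), F, Add(1, Mul(-1, F)))), -1)) = Mul(2, F, Pow(Add(F, Mul(Rational(1, 9), F, Add(1, Mul(-1, F)))), -1)))
Mul(Add(60571, Function('B')(-381)), Pow(Add(Function('O')(618), -230105), -1)) = Mul(Add(60571, Mul(-18, Pow(Add(-10, -381), -1))), Pow(Add(229, -230105), -1)) = Mul(Add(60571, Mul(-18, Pow(-391, -1))), Pow(-229876, -1)) = Mul(Add(60571, Mul(-18, Rational(-1, 391))), Rational(-1, 229876)) = Mul(Add(60571, Rational(18, 391)), Rational(-1, 229876)) = Mul(Rational(23683279, 391), Rational(-1, 229876)) = Rational(-23683279, 89881516)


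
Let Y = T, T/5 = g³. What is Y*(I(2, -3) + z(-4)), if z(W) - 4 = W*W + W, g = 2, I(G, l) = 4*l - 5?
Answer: -40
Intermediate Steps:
I(G, l) = -5 + 4*l
z(W) = 4 + W + W² (z(W) = 4 + (W*W + W) = 4 + (W² + W) = 4 + (W + W²) = 4 + W + W²)
T = 40 (T = 5*2³ = 5*8 = 40)
Y = 40
Y*(I(2, -3) + z(-4)) = 40*((-5 + 4*(-3)) + (4 - 4 + (-4)²)) = 40*((-5 - 12) + (4 - 4 + 16)) = 40*(-17 + 16) = 40*(-1) = -40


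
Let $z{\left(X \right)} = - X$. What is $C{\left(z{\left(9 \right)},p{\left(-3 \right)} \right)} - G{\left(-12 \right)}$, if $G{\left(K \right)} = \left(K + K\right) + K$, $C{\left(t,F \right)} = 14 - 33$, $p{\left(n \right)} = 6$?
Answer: $17$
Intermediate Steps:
$C{\left(t,F \right)} = -19$ ($C{\left(t,F \right)} = 14 - 33 = -19$)
$G{\left(K \right)} = 3 K$ ($G{\left(K \right)} = 2 K + K = 3 K$)
$C{\left(z{\left(9 \right)},p{\left(-3 \right)} \right)} - G{\left(-12 \right)} = -19 - 3 \left(-12\right) = -19 - -36 = -19 + 36 = 17$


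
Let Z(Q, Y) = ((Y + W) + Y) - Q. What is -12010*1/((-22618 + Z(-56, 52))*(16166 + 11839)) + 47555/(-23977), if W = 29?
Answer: -5974031150341/3012106524933 ≈ -1.9833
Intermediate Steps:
Z(Q, Y) = 29 - Q + 2*Y (Z(Q, Y) = ((Y + 29) + Y) - Q = ((29 + Y) + Y) - Q = (29 + 2*Y) - Q = 29 - Q + 2*Y)
-12010*1/((-22618 + Z(-56, 52))*(16166 + 11839)) + 47555/(-23977) = -12010*1/((-22618 + (29 - 1*(-56) + 2*52))*(16166 + 11839)) + 47555/(-23977) = -12010*1/(28005*(-22618 + (29 + 56 + 104))) + 47555*(-1/23977) = -12010*1/(28005*(-22618 + 189)) - 47555/23977 = -12010/((-22429*28005)) - 47555/23977 = -12010/(-628124145) - 47555/23977 = -12010*(-1/628124145) - 47555/23977 = 2402/125624829 - 47555/23977 = -5974031150341/3012106524933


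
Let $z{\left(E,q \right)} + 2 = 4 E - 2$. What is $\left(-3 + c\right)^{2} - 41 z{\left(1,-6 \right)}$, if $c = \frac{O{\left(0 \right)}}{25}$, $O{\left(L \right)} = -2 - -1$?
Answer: $\frac{5776}{625} \approx 9.2416$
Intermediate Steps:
$z{\left(E,q \right)} = -4 + 4 E$ ($z{\left(E,q \right)} = -2 + \left(4 E - 2\right) = -2 + \left(-2 + 4 E\right) = -4 + 4 E$)
$O{\left(L \right)} = -1$ ($O{\left(L \right)} = -2 + 1 = -1$)
$c = - \frac{1}{25} \approx -0.04$
$\left(-3 + c\right)^{2} - 41 z{\left(1,-6 \right)} = \left(-3 - \frac{1}{25}\right)^{2} - 41 \left(-4 + 4 \cdot 1\right) = \left(- \frac{76}{25}\right)^{2} - 41 \left(-4 + 4\right) = \frac{5776}{625} - 41 \cdot 0 = \frac{5776}{625} - 0 = \frac{5776}{625} + 0 = \frac{5776}{625}$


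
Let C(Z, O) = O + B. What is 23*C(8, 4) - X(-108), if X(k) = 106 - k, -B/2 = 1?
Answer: -168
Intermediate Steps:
B = -2 (B = -2*1 = -2)
C(Z, O) = -2 + O (C(Z, O) = O - 2 = -2 + O)
23*C(8, 4) - X(-108) = 23*(-2 + 4) - (106 - 1*(-108)) = 23*2 - (106 + 108) = 46 - 1*214 = 46 - 214 = -168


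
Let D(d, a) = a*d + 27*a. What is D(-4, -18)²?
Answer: 171396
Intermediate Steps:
D(d, a) = 27*a + a*d
D(-4, -18)² = (-18*(27 - 4))² = (-18*23)² = (-414)² = 171396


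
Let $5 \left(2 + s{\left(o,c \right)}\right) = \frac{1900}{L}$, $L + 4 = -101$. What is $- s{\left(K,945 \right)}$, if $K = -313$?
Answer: $\frac{118}{21} \approx 5.619$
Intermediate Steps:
$L = -105$ ($L = -4 - 101 = -105$)
$s{\left(o,c \right)} = - \frac{118}{21}$ ($s{\left(o,c \right)} = -2 + \frac{1900 \frac{1}{-105}}{5} = -2 + \frac{1900 \left(- \frac{1}{105}\right)}{5} = -2 + \frac{1}{5} \left(- \frac{380}{21}\right) = -2 - \frac{76}{21} = - \frac{118}{21}$)
$- s{\left(K,945 \right)} = \left(-1\right) \left(- \frac{118}{21}\right) = \frac{118}{21}$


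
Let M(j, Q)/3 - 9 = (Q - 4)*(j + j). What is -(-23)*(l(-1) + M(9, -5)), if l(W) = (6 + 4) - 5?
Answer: -10442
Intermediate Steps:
M(j, Q) = 27 + 6*j*(-4 + Q) (M(j, Q) = 27 + 3*((Q - 4)*(j + j)) = 27 + 3*((-4 + Q)*(2*j)) = 27 + 3*(2*j*(-4 + Q)) = 27 + 6*j*(-4 + Q))
l(W) = 5 (l(W) = 10 - 5 = 5)
-(-23)*(l(-1) + M(9, -5)) = -(-23)*(5 + (27 - 24*9 + 6*(-5)*9)) = -(-23)*(5 + (27 - 216 - 270)) = -(-23)*(5 - 459) = -(-23)*(-454) = -1*10442 = -10442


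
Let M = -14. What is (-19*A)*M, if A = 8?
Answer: 2128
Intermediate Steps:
(-19*A)*M = -19*8*(-14) = -152*(-14) = 2128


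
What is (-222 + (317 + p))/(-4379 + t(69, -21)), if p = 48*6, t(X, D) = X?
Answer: -383/4310 ≈ -0.088863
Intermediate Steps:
p = 288
(-222 + (317 + p))/(-4379 + t(69, -21)) = (-222 + (317 + 288))/(-4379 + 69) = (-222 + 605)/(-4310) = 383*(-1/4310) = -383/4310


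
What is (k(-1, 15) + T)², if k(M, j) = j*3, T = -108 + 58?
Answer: 25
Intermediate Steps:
T = -50
k(M, j) = 3*j
(k(-1, 15) + T)² = (3*15 - 50)² = (45 - 50)² = (-5)² = 25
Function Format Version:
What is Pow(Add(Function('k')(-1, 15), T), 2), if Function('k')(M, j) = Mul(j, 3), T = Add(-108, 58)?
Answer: 25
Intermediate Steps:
T = -50
Function('k')(M, j) = Mul(3, j)
Pow(Add(Function('k')(-1, 15), T), 2) = Pow(Add(Mul(3, 15), -50), 2) = Pow(Add(45, -50), 2) = Pow(-5, 2) = 25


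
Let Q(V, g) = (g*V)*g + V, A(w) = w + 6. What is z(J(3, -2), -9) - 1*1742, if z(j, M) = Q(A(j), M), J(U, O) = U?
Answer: -1004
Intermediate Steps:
A(w) = 6 + w
Q(V, g) = V + V*g² (Q(V, g) = (V*g)*g + V = V*g² + V = V + V*g²)
z(j, M) = (1 + M²)*(6 + j) (z(j, M) = (6 + j)*(1 + M²) = (1 + M²)*(6 + j))
z(J(3, -2), -9) - 1*1742 = (1 + (-9)²)*(6 + 3) - 1*1742 = (1 + 81)*9 - 1742 = 82*9 - 1742 = 738 - 1742 = -1004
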